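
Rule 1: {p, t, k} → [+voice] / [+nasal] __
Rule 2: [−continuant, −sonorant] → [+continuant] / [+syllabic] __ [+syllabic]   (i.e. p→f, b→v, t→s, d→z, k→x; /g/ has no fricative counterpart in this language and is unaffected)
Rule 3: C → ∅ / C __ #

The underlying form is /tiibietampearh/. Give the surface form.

tiiviesambear

Rule 1 (post-nasal voicing): /p/ is a voiceless stop immediately after the nasal /m/, so it voices to [b]. /tiibietampearh/ → tiibietambearh.
Rule 2 (intervocalic spirantization): /b/ is a stop between vowels /i/ and /i/, so it spirantizes to the fricative [v]. /t/ is a stop between vowels /e/ and /a/, so it spirantizes to the fricative [s]. /tiibietambearh/ → tiiviesambearh.
Rule 3 (final cluster simplification): /h/ is the second consonant of a word-final cluster /rh/, so it deletes. /tiiviesambearh/ → tiiviesambear.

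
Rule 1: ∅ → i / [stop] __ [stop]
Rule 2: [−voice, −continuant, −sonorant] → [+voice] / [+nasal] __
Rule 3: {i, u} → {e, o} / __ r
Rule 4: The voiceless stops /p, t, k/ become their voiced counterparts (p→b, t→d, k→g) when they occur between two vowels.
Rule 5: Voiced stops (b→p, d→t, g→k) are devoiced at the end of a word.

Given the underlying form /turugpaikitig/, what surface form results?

Rule 1 (stop-cluster i-epenthesis): /g/ and /p/ form a stop–stop cluster, so [i] is inserted between them. /turugpaikitig/ → turugipaikitig.
Rule 2 (post-nasal voicing): no segment meets the environment; /turugipaikitig/ is unchanged.
Rule 3 (pre-rhotic lowering): /u/ is a high vowel immediately before /r/, so it lowers to [o]. /turugipaikitig/ → torugipaikitig.
Rule 4 (intervocalic voicing): /p/ is a voiceless stop between vowels /i/ and /a/, so it voices to [b]. /k/ is a voiceless stop between vowels /i/ and /i/, so it voices to [g]. /t/ is a voiceless stop between vowels /i/ and /i/, so it voices to [d]. /torugipaikitig/ → torugibaigidig.
Rule 5 (final devoicing): /g/ is a voiced stop in word-final position, so it devoices to [k]. /torugibaigidig/ → torugibaigidik.

torugibaigidik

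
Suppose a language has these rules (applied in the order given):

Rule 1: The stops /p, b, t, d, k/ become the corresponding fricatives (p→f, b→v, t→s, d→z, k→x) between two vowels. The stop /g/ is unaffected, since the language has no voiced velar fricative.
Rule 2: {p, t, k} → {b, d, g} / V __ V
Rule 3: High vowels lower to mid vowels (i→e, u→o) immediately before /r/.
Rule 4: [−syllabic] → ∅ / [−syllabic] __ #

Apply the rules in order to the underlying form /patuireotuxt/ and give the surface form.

pasuereosux

Rule 1 (intervocalic spirantization): /t/ is a stop between vowels /a/ and /u/, so it spirantizes to the fricative [s]. /t/ is a stop between vowels /o/ and /u/, so it spirantizes to the fricative [s]. /patuireotuxt/ → pasuireosuxt.
Rule 2 (intervocalic voicing): no segment meets the environment; /pasuireosuxt/ is unchanged.
Rule 3 (pre-rhotic lowering): /i/ is a high vowel immediately before /r/, so it lowers to [e]. /pasuireosuxt/ → pasuereosuxt.
Rule 4 (final cluster simplification): /t/ is the second consonant of a word-final cluster /xt/, so it deletes. /pasuereosuxt/ → pasuereosux.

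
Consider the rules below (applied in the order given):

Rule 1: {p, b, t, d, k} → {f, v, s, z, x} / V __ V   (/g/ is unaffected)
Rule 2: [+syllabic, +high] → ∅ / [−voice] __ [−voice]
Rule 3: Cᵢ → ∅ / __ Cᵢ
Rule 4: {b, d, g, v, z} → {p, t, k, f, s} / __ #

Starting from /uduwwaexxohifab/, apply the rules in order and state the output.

uzuwaexohfap

Rule 1 (intervocalic spirantization): /d/ is a stop between vowels /u/ and /u/, so it spirantizes to the fricative [z]. /uduwwaexxohifab/ → uzuwwaexxohifab.
Rule 2 (high vowel syncope): /i/ is a high vowel flanked by voiceless consonants /h/ and /f/, so it deletes. /uzuwwaexxohifab/ → uzuwwaexxohfab.
Rule 3 (degemination): /ww/ is a geminate; the first /w/ deletes. /xx/ is a geminate; the first /x/ deletes. /uzuwwaexxohfab/ → uzuwaexohfab.
Rule 4 (final devoicing): /b/ is a voiced obstruent in word-final position, so it devoices to [p]. /uzuwaexohfab/ → uzuwaexohfap.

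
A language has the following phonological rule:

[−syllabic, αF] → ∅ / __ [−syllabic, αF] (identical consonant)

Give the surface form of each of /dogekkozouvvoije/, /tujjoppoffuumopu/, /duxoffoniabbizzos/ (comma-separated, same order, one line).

/dogekkozouvvoije/: /kk/ is a geminate; the first /k/ deletes. /vv/ is a geminate; the first /v/ deletes. → [dogekozouvoije].
/tujjoppoffuumopu/: /jj/ is a geminate; the first /j/ deletes. /pp/ is a geminate; the first /p/ deletes. /ff/ is a geminate; the first /f/ deletes. → [tujopofuumopu].
/duxoffoniabbizzos/: /ff/ is a geminate; the first /f/ deletes. /bb/ is a geminate; the first /b/ deletes. /zz/ is a geminate; the first /z/ deletes. → [duxofoniabizos].

dogekozouvoije, tujopofuumopu, duxofoniabizos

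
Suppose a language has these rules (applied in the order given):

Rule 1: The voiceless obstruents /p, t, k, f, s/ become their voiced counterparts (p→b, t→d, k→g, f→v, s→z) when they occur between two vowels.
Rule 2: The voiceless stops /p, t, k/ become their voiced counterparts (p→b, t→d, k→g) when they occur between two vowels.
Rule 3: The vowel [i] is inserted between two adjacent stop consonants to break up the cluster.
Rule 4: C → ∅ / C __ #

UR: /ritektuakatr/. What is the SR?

ridekituagat

Rule 1 (intervocalic voicing): /t/ is a voiceless obstruent between vowels /i/ and /e/, so it voices to [d]. /k/ is a voiceless obstruent between vowels /a/ and /a/, so it voices to [g]. /ritektuakatr/ → ridektuagatr.
Rule 2 (intervocalic voicing): no segment meets the environment; /ridektuagatr/ is unchanged.
Rule 3 (stop-cluster i-epenthesis): /k/ and /t/ form a stop–stop cluster, so [i] is inserted between them. /ridektuagatr/ → ridekituagatr.
Rule 4 (final cluster simplification): /r/ is the second consonant of a word-final cluster /tr/, so it deletes. /ridekituagatr/ → ridekituagat.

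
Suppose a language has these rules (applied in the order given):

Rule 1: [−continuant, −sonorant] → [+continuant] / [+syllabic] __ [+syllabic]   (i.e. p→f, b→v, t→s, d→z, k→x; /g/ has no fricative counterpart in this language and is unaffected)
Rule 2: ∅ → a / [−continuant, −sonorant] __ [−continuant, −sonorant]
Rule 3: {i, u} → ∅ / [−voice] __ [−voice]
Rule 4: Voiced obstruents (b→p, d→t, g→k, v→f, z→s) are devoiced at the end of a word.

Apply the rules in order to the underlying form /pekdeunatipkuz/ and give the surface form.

pekadeunaspakus

Rule 1 (intervocalic spirantization): /t/ is a stop between vowels /a/ and /i/, so it spirantizes to the fricative [s]. /pekdeunatipkuz/ → pekdeunasipkuz.
Rule 2 (stop-cluster a-epenthesis): /k/ and /d/ form a stop–stop cluster, so [a] is inserted between them. /p/ and /k/ form a stop–stop cluster, so [a] is inserted between them. /pekdeunasipkuz/ → pekadeunasipakuz.
Rule 3 (high vowel syncope): /i/ is a high vowel flanked by voiceless consonants /s/ and /p/, so it deletes. /pekadeunasipakuz/ → pekadeunaspakuz.
Rule 4 (final devoicing): /z/ is a voiced obstruent in word-final position, so it devoices to [s]. /pekadeunaspakuz/ → pekadeunaspakus.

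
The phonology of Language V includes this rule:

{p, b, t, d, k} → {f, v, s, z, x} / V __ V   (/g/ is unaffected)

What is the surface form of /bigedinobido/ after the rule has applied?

Scanning /bigedinobido/: /b/ at position 1 is not in the conditioning environment; /d/ is a stop between vowels /e/ and /i/, so it spirantizes to the fricative [z]; /b/ is a stop between vowels /o/ and /i/, so it spirantizes to the fricative [v]; /d/ is a stop between vowels /i/ and /o/, so it spirantizes to the fricative [z].
Result: [bigezinovizo].

bigezinovizo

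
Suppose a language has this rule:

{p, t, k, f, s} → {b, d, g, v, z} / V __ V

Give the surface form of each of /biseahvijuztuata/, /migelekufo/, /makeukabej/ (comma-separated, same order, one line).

bizeahvijuztuada, migeleguvo, mageugabej

/biseahvijuztuata/: /s/ is a voiceless obstruent between vowels /i/ and /e/, so it voices to [z]. /t/ is a voiceless obstruent between vowels /a/ and /a/, so it voices to [d]. → [bizeahvijuztuada].
/migelekufo/: /k/ is a voiceless obstruent between vowels /e/ and /u/, so it voices to [g]. /f/ is a voiceless obstruent between vowels /u/ and /o/, so it voices to [v]. → [migeleguvo].
/makeukabej/: /k/ is a voiceless obstruent between vowels /a/ and /e/, so it voices to [g]. /k/ is a voiceless obstruent between vowels /u/ and /a/, so it voices to [g]. → [mageugabej].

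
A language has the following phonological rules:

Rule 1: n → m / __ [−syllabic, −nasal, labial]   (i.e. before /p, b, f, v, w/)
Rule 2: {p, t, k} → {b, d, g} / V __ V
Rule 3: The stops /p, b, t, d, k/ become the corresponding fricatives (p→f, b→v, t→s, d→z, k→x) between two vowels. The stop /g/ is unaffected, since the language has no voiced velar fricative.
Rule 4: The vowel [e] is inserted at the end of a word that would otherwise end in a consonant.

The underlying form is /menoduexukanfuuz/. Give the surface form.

Rule 1 (nasal place assimilation): /n/ precedes the labial consonant /f/, so it assimilates in place to [m]. /menoduexukanfuuz/ → menoduexukamfuuz.
Rule 2 (intervocalic voicing): /k/ is a voiceless stop between vowels /u/ and /a/, so it voices to [g]. /menoduexukamfuuz/ → menoduexugamfuuz.
Rule 3 (intervocalic spirantization): /d/ is a stop between vowels /o/ and /u/, so it spirantizes to the fricative [z]. /menoduexugamfuuz/ → menozuexugamfuuz.
Rule 4 (final e-epenthesis): the form ends in the consonant /z/, so [e] is inserted word-finally. /menozuexugamfuuz/ → menozuexugamfuuze.

menozuexugamfuuze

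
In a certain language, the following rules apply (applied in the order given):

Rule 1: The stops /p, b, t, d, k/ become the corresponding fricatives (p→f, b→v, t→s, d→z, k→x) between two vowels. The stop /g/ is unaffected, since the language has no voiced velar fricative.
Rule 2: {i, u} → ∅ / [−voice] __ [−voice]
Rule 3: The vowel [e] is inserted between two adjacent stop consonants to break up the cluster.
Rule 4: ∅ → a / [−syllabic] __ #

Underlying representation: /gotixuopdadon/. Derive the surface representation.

gosxuopedazona

Rule 1 (intervocalic spirantization): /t/ is a stop between vowels /o/ and /i/, so it spirantizes to the fricative [s]. /d/ is a stop between vowels /a/ and /o/, so it spirantizes to the fricative [z]. /gotixuopdadon/ → gosixuopdazon.
Rule 2 (high vowel syncope): /i/ is a high vowel flanked by voiceless consonants /s/ and /x/, so it deletes. /gosixuopdazon/ → gosxuopdazon.
Rule 3 (stop-cluster e-epenthesis): /p/ and /d/ form a stop–stop cluster, so [e] is inserted between them. /gosxuopdazon/ → gosxuopedazon.
Rule 4 (final a-epenthesis): the form ends in the consonant /n/, so [a] is inserted word-finally. /gosxuopedazon/ → gosxuopedazona.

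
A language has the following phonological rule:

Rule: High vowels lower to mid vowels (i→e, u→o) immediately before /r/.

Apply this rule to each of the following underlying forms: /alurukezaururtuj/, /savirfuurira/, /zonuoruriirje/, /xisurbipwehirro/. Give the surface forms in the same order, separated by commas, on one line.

alorukezaorortuj, saverfuorera, zonuororierje, xisorbipweherro

/alurukezaururtuj/: /u/ is a high vowel immediately before /r/, so it lowers to [o]. /u/ is a high vowel immediately before /r/, so it lowers to [o]. /u/ is a high vowel immediately before /r/, so it lowers to [o]. → [alorukezaorortuj].
/savirfuurira/: /i/ is a high vowel immediately before /r/, so it lowers to [e]. /u/ is a high vowel immediately before /r/, so it lowers to [o]. /i/ is a high vowel immediately before /r/, so it lowers to [e]. → [saverfuorera].
/zonuoruriirje/: /u/ is a high vowel immediately before /r/, so it lowers to [o]. /i/ is a high vowel immediately before /r/, so it lowers to [e]. → [zonuororierje].
/xisurbipwehirro/: /u/ is a high vowel immediately before /r/, so it lowers to [o]. /i/ is a high vowel immediately before /r/, so it lowers to [e]. → [xisorbipweherro].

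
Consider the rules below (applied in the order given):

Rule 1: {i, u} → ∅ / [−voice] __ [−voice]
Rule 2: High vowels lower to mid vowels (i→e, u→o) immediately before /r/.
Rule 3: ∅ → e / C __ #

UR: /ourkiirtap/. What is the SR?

Rule 1 (high vowel syncope): no segment meets the environment; /ourkiirtap/ is unchanged.
Rule 2 (pre-rhotic lowering): /u/ is a high vowel immediately before /r/, so it lowers to [o]. /i/ is a high vowel immediately before /r/, so it lowers to [e]. /ourkiirtap/ → oorkiertap.
Rule 3 (final e-epenthesis): the form ends in the consonant /p/, so [e] is inserted word-finally. /oorkiertap/ → oorkiertape.

oorkiertape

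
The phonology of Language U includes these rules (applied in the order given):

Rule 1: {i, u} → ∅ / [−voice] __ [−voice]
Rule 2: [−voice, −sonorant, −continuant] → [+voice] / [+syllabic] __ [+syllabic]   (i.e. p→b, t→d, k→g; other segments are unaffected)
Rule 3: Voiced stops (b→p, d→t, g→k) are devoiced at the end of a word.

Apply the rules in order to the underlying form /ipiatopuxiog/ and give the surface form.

Rule 1 (high vowel syncope): /u/ is a high vowel flanked by voiceless consonants /p/ and /x/, so it deletes. /ipiatopuxiog/ → ipiatopxiog.
Rule 2 (intervocalic voicing): /p/ is a voiceless stop between vowels /i/ and /i/, so it voices to [b]. /t/ is a voiceless stop between vowels /a/ and /o/, so it voices to [d]. /ipiatopxiog/ → ibiadopxiog.
Rule 3 (final devoicing): /g/ is a voiced stop in word-final position, so it devoices to [k]. /ibiadopxiog/ → ibiadopxiok.

ibiadopxiok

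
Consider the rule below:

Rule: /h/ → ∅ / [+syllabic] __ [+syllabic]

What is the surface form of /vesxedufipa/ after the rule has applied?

No segment of /vesxedufipa/ meets the structural description of the rule, so the form surfaces unchanged.

vesxedufipa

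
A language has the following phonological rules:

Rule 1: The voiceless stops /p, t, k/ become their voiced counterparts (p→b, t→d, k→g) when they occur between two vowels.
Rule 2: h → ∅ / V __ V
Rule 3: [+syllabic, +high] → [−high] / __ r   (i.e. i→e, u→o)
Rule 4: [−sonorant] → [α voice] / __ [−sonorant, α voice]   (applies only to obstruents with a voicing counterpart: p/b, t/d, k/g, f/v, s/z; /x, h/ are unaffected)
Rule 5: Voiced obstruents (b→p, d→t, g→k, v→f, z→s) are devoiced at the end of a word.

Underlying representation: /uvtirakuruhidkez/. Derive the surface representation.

ufteragoruitkes

Rule 1 (intervocalic voicing): /k/ is a voiceless stop between vowels /a/ and /u/, so it voices to [g]. /uvtirakuruhidkez/ → uvtiraguruhidkez.
Rule 2 (intervocalic h-deletion): /h/ occurs between vowels /u/ and /i/, so it deletes. /uvtiraguruhidkez/ → uvtiraguruidkez.
Rule 3 (pre-rhotic lowering): /i/ is a high vowel immediately before /r/, so it lowers to [e]. /u/ is a high vowel immediately before /r/, so it lowers to [o]. /uvtiraguruidkez/ → uvteragoruidkez.
Rule 4 (regressive voicing assimilation): /v/ precedes the voiceless obstruent /t/, so it devoices to [f] by assimilation. /d/ precedes the voiceless obstruent /k/, so it devoices to [t] by assimilation. /uvteragoruidkez/ → ufteragoruitkez.
Rule 5 (final devoicing): /z/ is a voiced obstruent in word-final position, so it devoices to [s]. /ufteragoruitkez/ → ufteragoruitkes.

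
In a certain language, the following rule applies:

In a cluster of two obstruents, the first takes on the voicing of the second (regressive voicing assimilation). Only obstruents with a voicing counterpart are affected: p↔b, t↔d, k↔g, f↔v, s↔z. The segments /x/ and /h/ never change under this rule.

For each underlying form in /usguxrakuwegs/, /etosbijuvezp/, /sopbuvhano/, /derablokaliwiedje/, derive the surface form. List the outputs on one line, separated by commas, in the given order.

uzguxrakuweks, etozbijuvesp, sobbufhano, derablokaliwiedje

/usguxrakuwegs/: /s/ precedes the voiced obstruent /g/, so it voices to [z] by assimilation. /g/ precedes the voiceless obstruent /s/, so it devoices to [k] by assimilation. → [uzguxrakuweks].
/etosbijuvezp/: /s/ precedes the voiced obstruent /b/, so it voices to [z] by assimilation. /z/ precedes the voiceless obstruent /p/, so it devoices to [s] by assimilation. → [etozbijuvesp].
/sopbuvhano/: /p/ precedes the voiced obstruent /b/, so it voices to [b] by assimilation. /v/ precedes the voiceless obstruent /h/, so it devoices to [f] by assimilation. → [sobbufhano].
/derablokaliwiedje/: the rule's environment is not met; surfaces unchanged as [derablokaliwiedje].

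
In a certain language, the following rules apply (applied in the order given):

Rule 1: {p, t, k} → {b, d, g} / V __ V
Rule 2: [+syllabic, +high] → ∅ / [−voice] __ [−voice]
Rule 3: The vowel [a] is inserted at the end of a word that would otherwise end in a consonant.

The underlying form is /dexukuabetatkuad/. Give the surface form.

Rule 1 (intervocalic voicing): /k/ is a voiceless stop between vowels /u/ and /u/, so it voices to [g]. /t/ is a voiceless stop between vowels /e/ and /a/, so it voices to [d]. /dexukuabetatkuad/ → dexuguabedatkuad.
Rule 2 (high vowel syncope): no segment meets the environment; /dexuguabedatkuad/ is unchanged.
Rule 3 (final a-epenthesis): the form ends in the consonant /d/, so [a] is inserted word-finally. /dexuguabedatkuad/ → dexuguabedatkuada.

dexuguabedatkuada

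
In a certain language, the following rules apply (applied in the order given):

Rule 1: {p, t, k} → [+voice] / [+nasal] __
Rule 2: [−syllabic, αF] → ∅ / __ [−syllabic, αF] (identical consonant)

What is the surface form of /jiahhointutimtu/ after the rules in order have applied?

Rule 1 (post-nasal voicing): /t/ is a voiceless stop immediately after the nasal /n/, so it voices to [d]. /t/ is a voiceless stop immediately after the nasal /m/, so it voices to [d]. /jiahhointutimtu/ → jiahhoindutimdu.
Rule 2 (degemination): /hh/ is a geminate; the first /h/ deletes. /jiahhoindutimdu/ → jiahoindutimdu.

jiahoindutimdu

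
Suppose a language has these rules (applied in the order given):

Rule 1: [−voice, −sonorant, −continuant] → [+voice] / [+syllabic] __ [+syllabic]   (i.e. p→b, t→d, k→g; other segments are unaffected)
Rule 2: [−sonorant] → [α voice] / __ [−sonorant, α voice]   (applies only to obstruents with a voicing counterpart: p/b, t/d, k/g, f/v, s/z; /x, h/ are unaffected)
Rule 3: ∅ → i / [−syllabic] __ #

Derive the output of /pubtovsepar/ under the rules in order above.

Rule 1 (intervocalic voicing): /p/ is a voiceless stop between vowels /e/ and /a/, so it voices to [b]. /pubtovsepar/ → pubtovsebar.
Rule 2 (regressive voicing assimilation): /b/ precedes the voiceless obstruent /t/, so it devoices to [p] by assimilation. /v/ precedes the voiceless obstruent /s/, so it devoices to [f] by assimilation. /pubtovsebar/ → puptofsebar.
Rule 3 (final i-epenthesis): the form ends in the consonant /r/, so [i] is inserted word-finally. /puptofsebar/ → puptofsebari.

puptofsebari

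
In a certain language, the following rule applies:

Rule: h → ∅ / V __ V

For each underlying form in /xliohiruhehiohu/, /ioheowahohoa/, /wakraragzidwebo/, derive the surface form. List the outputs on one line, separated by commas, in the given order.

/xliohiruhehiohu/: /h/ occurs between vowels /o/ and /i/, so it deletes. /h/ occurs between vowels /u/ and /e/, so it deletes. /h/ occurs between vowels /e/ and /i/, so it deletes. /h/ occurs between vowels /o/ and /u/, so it deletes. → [xlioirueiou].
/ioheowahohoa/: /h/ occurs between vowels /o/ and /e/, so it deletes. /h/ occurs between vowels /a/ and /o/, so it deletes. /h/ occurs between vowels /o/ and /o/, so it deletes. → [ioeowaooa].
/wakraragzidwebo/: the rule's environment is not met; surfaces unchanged as [wakraragzidwebo].

xlioirueiou, ioeowaooa, wakraragzidwebo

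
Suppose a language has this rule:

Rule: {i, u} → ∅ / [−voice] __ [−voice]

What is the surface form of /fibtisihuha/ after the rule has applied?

/i/ is a high vowel flanked by voiceless consonants /t/ and /s/, so it deletes.
/i/ is a high vowel flanked by voiceless consonants /s/ and /h/, so it deletes.
/u/ is a high vowel flanked by voiceless consonants /h/ and /h/, so it deletes.
The other instance of /i/ does not occur in the required environment and remains unchanged.
Surface form: [fibtshha].

fibtshha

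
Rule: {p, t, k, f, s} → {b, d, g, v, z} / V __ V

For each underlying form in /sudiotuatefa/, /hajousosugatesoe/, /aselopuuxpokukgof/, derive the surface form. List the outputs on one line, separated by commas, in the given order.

/sudiotuatefa/: /t/ is a voiceless obstruent between vowels /o/ and /u/, so it voices to [d]. /t/ is a voiceless obstruent between vowels /a/ and /e/, so it voices to [d]. /f/ is a voiceless obstruent between vowels /e/ and /a/, so it voices to [v]. → [sudioduadeva].
/hajousosugatesoe/: /s/ is a voiceless obstruent between vowels /u/ and /o/, so it voices to [z]. /s/ is a voiceless obstruent between vowels /o/ and /u/, so it voices to [z]. /t/ is a voiceless obstruent between vowels /a/ and /e/, so it voices to [d]. /s/ is a voiceless obstruent between vowels /e/ and /o/, so it voices to [z]. → [hajouzozugadezoe].
/aselopuuxpokukgof/: /s/ is a voiceless obstruent between vowels /a/ and /e/, so it voices to [z]. /p/ is a voiceless obstruent between vowels /o/ and /u/, so it voices to [b]. /k/ is a voiceless obstruent between vowels /o/ and /u/, so it voices to [g]. → [azelobuuxpogukgof].

sudioduadeva, hajouzozugadezoe, azelobuuxpogukgof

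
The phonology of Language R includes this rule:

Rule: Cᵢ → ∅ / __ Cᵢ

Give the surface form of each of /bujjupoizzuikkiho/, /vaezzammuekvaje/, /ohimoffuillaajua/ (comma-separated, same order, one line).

bujupoizuikiho, vaezamuekvaje, ohimofuilaajua

/bujjupoizzuikkiho/: /jj/ is a geminate; the first /j/ deletes. /zz/ is a geminate; the first /z/ deletes. /kk/ is a geminate; the first /k/ deletes. → [bujupoizuikiho].
/vaezzammuekvaje/: /zz/ is a geminate; the first /z/ deletes. /mm/ is a geminate; the first /m/ deletes. → [vaezamuekvaje].
/ohimoffuillaajua/: /ff/ is a geminate; the first /f/ deletes. /ll/ is a geminate; the first /l/ deletes. → [ohimofuilaajua].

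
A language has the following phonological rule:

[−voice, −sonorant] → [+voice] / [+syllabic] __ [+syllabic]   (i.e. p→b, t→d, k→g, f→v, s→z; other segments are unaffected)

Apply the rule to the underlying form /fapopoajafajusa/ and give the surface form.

faboboajavajuza

/p/ is a voiceless obstruent between vowels /a/ and /o/, so it voices to [b].
/p/ is a voiceless obstruent between vowels /o/ and /o/, so it voices to [b].
/f/ is a voiceless obstruent between vowels /a/ and /a/, so it voices to [v].
/s/ is a voiceless obstruent between vowels /u/ and /a/, so it voices to [z].
Surface form: [faboboajavajuza].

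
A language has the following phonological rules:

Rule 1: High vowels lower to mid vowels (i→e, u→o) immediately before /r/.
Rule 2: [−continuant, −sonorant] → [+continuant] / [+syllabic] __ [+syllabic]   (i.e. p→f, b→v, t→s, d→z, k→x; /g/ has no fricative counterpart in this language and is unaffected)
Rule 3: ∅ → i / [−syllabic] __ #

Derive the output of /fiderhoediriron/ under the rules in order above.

fizerhoezereroni

Rule 1 (pre-rhotic lowering): /i/ is a high vowel immediately before /r/, so it lowers to [e]. /i/ is a high vowel immediately before /r/, so it lowers to [e]. /fiderhoediriron/ → fiderhoedereron.
Rule 2 (intervocalic spirantization): /d/ is a stop between vowels /i/ and /e/, so it spirantizes to the fricative [z]. /d/ is a stop between vowels /e/ and /e/, so it spirantizes to the fricative [z]. /fiderhoedereron/ → fizerhoezereron.
Rule 3 (final i-epenthesis): the form ends in the consonant /n/, so [i] is inserted word-finally. /fizerhoezereron/ → fizerhoezereroni.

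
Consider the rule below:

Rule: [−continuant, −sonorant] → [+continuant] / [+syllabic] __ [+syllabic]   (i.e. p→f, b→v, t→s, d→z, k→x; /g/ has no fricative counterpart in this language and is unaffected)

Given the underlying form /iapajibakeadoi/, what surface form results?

/p/ is a stop between vowels /a/ and /a/, so it spirantizes to the fricative [f].
/b/ is a stop between vowels /i/ and /a/, so it spirantizes to the fricative [v].
/k/ is a stop between vowels /a/ and /e/, so it spirantizes to the fricative [x].
/d/ is a stop between vowels /a/ and /o/, so it spirantizes to the fricative [z].
Surface form: [iafajivaxeazoi].

iafajivaxeazoi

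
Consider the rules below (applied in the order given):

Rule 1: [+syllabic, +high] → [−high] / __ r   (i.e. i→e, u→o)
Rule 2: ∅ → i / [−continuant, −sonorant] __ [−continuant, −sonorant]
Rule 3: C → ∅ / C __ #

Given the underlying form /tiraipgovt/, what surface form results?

teraipigov

Rule 1 (pre-rhotic lowering): /i/ is a high vowel immediately before /r/, so it lowers to [e]. /tiraipgovt/ → teraipgovt.
Rule 2 (stop-cluster i-epenthesis): /p/ and /g/ form a stop–stop cluster, so [i] is inserted between them. /teraipgovt/ → teraipigovt.
Rule 3 (final cluster simplification): /t/ is the second consonant of a word-final cluster /vt/, so it deletes. /teraipigovt/ → teraipigov.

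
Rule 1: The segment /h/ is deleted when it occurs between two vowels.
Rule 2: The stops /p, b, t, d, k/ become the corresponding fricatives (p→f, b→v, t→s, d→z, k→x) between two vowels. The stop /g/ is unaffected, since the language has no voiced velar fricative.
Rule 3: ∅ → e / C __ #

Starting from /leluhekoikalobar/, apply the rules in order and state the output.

Rule 1 (intervocalic h-deletion): /h/ occurs between vowels /u/ and /e/, so it deletes. /leluhekoikalobar/ → leluekoikalobar.
Rule 2 (intervocalic spirantization): /k/ is a stop between vowels /e/ and /o/, so it spirantizes to the fricative [x]. /k/ is a stop between vowels /i/ and /a/, so it spirantizes to the fricative [x]. /b/ is a stop between vowels /o/ and /a/, so it spirantizes to the fricative [v]. /leluekoikalobar/ → leluexoixalovar.
Rule 3 (final e-epenthesis): the form ends in the consonant /r/, so [e] is inserted word-finally. /leluexoixalovar/ → leluexoixalovare.

leluexoixalovare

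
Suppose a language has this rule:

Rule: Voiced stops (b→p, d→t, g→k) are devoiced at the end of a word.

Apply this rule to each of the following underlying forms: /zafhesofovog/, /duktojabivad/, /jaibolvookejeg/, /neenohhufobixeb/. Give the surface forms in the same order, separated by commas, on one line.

/zafhesofovog/: /g/ is a voiced stop in word-final position, so it devoices to [k]. → [zafhesofovok].
/duktojabivad/: /d/ is a voiced stop in word-final position, so it devoices to [t]. → [duktojabivat].
/jaibolvookejeg/: /g/ is a voiced stop in word-final position, so it devoices to [k]. → [jaibolvookejek].
/neenohhufobixeb/: /b/ is a voiced stop in word-final position, so it devoices to [p]. → [neenohhufobixep].

zafhesofovok, duktojabivat, jaibolvookejek, neenohhufobixep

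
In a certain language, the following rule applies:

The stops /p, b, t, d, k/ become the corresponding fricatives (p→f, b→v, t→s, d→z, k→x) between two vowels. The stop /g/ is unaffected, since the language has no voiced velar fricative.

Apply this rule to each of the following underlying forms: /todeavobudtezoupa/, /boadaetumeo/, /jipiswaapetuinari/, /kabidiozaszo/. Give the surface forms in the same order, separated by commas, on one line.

/todeavobudtezoupa/: /d/ is a stop between vowels /o/ and /e/, so it spirantizes to the fricative [z]. /b/ is a stop between vowels /o/ and /u/, so it spirantizes to the fricative [v]. /p/ is a stop between vowels /u/ and /a/, so it spirantizes to the fricative [f]. → [tozeavovudtezoufa].
/boadaetumeo/: /d/ is a stop between vowels /a/ and /a/, so it spirantizes to the fricative [z]. /t/ is a stop between vowels /e/ and /u/, so it spirantizes to the fricative [s]. → [boazaesumeo].
/jipiswaapetuinari/: /p/ is a stop between vowels /i/ and /i/, so it spirantizes to the fricative [f]. /p/ is a stop between vowels /a/ and /e/, so it spirantizes to the fricative [f]. /t/ is a stop between vowels /e/ and /u/, so it spirantizes to the fricative [s]. → [jifiswaafesuinari].
/kabidiozaszo/: /b/ is a stop between vowels /a/ and /i/, so it spirantizes to the fricative [v]. /d/ is a stop between vowels /i/ and /i/, so it spirantizes to the fricative [z]. → [kaviziozaszo].

tozeavovudtezoufa, boazaesumeo, jifiswaafesuinari, kaviziozaszo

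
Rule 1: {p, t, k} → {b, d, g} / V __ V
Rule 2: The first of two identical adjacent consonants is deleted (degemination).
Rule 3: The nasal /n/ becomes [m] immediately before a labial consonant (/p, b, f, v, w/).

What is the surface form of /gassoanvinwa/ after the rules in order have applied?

Rule 1 (intervocalic voicing): no segment meets the environment; /gassoanvinwa/ is unchanged.
Rule 2 (degemination): /ss/ is a geminate; the first /s/ deletes. /gassoanvinwa/ → gasoanvinwa.
Rule 3 (nasal place assimilation): /n/ precedes the labial consonant /v/, so it assimilates in place to [m]. /n/ precedes the labial consonant /w/, so it assimilates in place to [m]. /gasoanvinwa/ → gasoamvimwa.

gasoamvimwa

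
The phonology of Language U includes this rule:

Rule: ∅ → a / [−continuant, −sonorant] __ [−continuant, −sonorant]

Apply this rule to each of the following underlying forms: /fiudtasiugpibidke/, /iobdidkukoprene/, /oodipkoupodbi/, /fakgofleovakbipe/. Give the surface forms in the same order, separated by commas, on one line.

fiudatasiugapibidake, iobadidakukoprene, oodipakoupodabi, fakagofleovakabipe

/fiudtasiugpibidke/: /d/ and /t/ form a stop–stop cluster, so [a] is inserted between them. /g/ and /p/ form a stop–stop cluster, so [a] is inserted between them. /d/ and /k/ form a stop–stop cluster, so [a] is inserted between them. → [fiudatasiugapibidake].
/iobdidkukoprene/: /b/ and /d/ form a stop–stop cluster, so [a] is inserted between them. /d/ and /k/ form a stop–stop cluster, so [a] is inserted between them. → [iobadidakukoprene].
/oodipkoupodbi/: /p/ and /k/ form a stop–stop cluster, so [a] is inserted between them. /d/ and /b/ form a stop–stop cluster, so [a] is inserted between them. → [oodipakoupodabi].
/fakgofleovakbipe/: /k/ and /g/ form a stop–stop cluster, so [a] is inserted between them. /k/ and /b/ form a stop–stop cluster, so [a] is inserted between them. → [fakagofleovakabipe].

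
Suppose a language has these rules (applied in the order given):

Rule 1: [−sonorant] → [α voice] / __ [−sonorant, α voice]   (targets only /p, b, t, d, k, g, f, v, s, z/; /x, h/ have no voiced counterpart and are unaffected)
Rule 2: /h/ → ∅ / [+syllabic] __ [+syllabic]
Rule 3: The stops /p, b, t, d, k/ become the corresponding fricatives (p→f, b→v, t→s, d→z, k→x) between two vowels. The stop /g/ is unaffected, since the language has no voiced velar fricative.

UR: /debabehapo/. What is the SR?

Rule 1 (regressive voicing assimilation): no segment meets the environment; /debabehapo/ is unchanged.
Rule 2 (intervocalic h-deletion): /h/ occurs between vowels /e/ and /a/, so it deletes. /debabehapo/ → debabeapo.
Rule 3 (intervocalic spirantization): /b/ is a stop between vowels /e/ and /a/, so it spirantizes to the fricative [v]. /b/ is a stop between vowels /a/ and /e/, so it spirantizes to the fricative [v]. /p/ is a stop between vowels /a/ and /o/, so it spirantizes to the fricative [f]. /debabeapo/ → devaveafo.

devaveafo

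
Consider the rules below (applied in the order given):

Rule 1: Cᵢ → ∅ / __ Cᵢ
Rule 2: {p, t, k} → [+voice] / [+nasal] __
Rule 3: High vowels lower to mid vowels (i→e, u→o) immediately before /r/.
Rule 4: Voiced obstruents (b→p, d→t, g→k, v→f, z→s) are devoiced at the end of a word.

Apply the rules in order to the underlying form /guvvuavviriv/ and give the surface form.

guvuaverif

Rule 1 (degemination): /vv/ is a geminate; the first /v/ deletes. /vv/ is a geminate; the first /v/ deletes. /guvvuavviriv/ → guvuaviriv.
Rule 2 (post-nasal voicing): no segment meets the environment; /guvuaviriv/ is unchanged.
Rule 3 (pre-rhotic lowering): /i/ is a high vowel immediately before /r/, so it lowers to [e]. /guvuaviriv/ → guvuaveriv.
Rule 4 (final devoicing): /v/ is a voiced obstruent in word-final position, so it devoices to [f]. /guvuaveriv/ → guvuaverif.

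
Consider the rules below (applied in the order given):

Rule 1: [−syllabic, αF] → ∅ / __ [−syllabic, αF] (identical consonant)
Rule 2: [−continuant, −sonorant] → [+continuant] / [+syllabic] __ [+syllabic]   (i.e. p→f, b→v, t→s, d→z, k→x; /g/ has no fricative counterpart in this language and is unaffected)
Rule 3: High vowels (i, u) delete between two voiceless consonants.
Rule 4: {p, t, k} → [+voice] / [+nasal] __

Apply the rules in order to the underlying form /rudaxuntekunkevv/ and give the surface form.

Rule 1 (degemination): /vv/ is a geminate; the first /v/ deletes. /rudaxuntekunkevv/ → rudaxuntekunkev.
Rule 2 (intervocalic spirantization): /d/ is a stop between vowels /u/ and /a/, so it spirantizes to the fricative [z]. /k/ is a stop between vowels /e/ and /u/, so it spirantizes to the fricative [x]. /rudaxuntekunkev/ → ruzaxuntexunkev.
Rule 3 (high vowel syncope): no segment meets the environment; /ruzaxuntexunkev/ is unchanged.
Rule 4 (post-nasal voicing): /t/ is a voiceless stop immediately after the nasal /n/, so it voices to [d]. /k/ is a voiceless stop immediately after the nasal /n/, so it voices to [g]. /ruzaxuntexunkev/ → ruzaxundexungev.

ruzaxundexungev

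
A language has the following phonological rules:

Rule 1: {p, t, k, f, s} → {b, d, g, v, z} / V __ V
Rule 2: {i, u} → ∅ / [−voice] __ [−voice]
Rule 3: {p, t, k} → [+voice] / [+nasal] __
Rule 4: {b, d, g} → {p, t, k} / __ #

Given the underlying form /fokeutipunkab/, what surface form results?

fogeudibungap

Rule 1 (intervocalic voicing): /k/ is a voiceless obstruent between vowels /o/ and /e/, so it voices to [g]. /t/ is a voiceless obstruent between vowels /u/ and /i/, so it voices to [d]. /p/ is a voiceless obstruent between vowels /i/ and /u/, so it voices to [b]. /fokeutipunkab/ → fogeudibunkab.
Rule 2 (high vowel syncope): no segment meets the environment; /fogeudibunkab/ is unchanged.
Rule 3 (post-nasal voicing): /k/ is a voiceless stop immediately after the nasal /n/, so it voices to [g]. /fogeudibunkab/ → fogeudibungab.
Rule 4 (final devoicing): /b/ is a voiced stop in word-final position, so it devoices to [p]. /fogeudibungab/ → fogeudibungap.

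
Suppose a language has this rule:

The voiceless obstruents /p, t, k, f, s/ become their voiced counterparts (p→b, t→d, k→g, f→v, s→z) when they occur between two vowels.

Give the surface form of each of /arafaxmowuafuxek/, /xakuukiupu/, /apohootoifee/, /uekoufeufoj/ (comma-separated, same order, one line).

/arafaxmowuafuxek/: /f/ is a voiceless obstruent between vowels /a/ and /a/, so it voices to [v]. /f/ is a voiceless obstruent between vowels /a/ and /u/, so it voices to [v]. → [aravaxmowuavuxek].
/xakuukiupu/: /k/ is a voiceless obstruent between vowels /a/ and /u/, so it voices to [g]. /k/ is a voiceless obstruent between vowels /u/ and /i/, so it voices to [g]. /p/ is a voiceless obstruent between vowels /u/ and /u/, so it voices to [b]. → [xaguugiubu].
/apohootoifee/: /p/ is a voiceless obstruent between vowels /a/ and /o/, so it voices to [b]. /t/ is a voiceless obstruent between vowels /o/ and /o/, so it voices to [d]. /f/ is a voiceless obstruent between vowels /i/ and /e/, so it voices to [v]. → [abohoodoivee].
/uekoufeufoj/: /k/ is a voiceless obstruent between vowels /e/ and /o/, so it voices to [g]. /f/ is a voiceless obstruent between vowels /u/ and /e/, so it voices to [v]. /f/ is a voiceless obstruent between vowels /u/ and /o/, so it voices to [v]. → [uegouveuvoj].

aravaxmowuavuxek, xaguugiubu, abohoodoivee, uegouveuvoj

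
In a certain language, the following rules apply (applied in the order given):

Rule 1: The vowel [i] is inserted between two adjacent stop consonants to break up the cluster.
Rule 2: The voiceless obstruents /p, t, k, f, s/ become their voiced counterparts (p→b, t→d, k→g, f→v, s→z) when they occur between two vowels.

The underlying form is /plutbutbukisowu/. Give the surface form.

Rule 1 (stop-cluster i-epenthesis): /t/ and /b/ form a stop–stop cluster, so [i] is inserted between them. /t/ and /b/ form a stop–stop cluster, so [i] is inserted between them. /plutbutbukisowu/ → plutibutibukisowu.
Rule 2 (intervocalic voicing): /t/ is a voiceless obstruent between vowels /u/ and /i/, so it voices to [d]. /t/ is a voiceless obstruent between vowels /u/ and /i/, so it voices to [d]. /k/ is a voiceless obstruent between vowels /u/ and /i/, so it voices to [g]. /s/ is a voiceless obstruent between vowels /i/ and /o/, so it voices to [z]. /plutibutibukisowu/ → pludibudibugizowu.

pludibudibugizowu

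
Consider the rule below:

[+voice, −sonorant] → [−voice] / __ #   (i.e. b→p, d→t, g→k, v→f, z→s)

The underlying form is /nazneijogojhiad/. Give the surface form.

nazneijogojhiat

Scanning /nazneijogojhiad/: /z/ at position 3 is not in the conditioning environment; /g/ at position 9 is not in the conditioning environment; /d/ is a voiced obstruent in word-final position, so it devoices to [t].
Result: [nazneijogojhiat].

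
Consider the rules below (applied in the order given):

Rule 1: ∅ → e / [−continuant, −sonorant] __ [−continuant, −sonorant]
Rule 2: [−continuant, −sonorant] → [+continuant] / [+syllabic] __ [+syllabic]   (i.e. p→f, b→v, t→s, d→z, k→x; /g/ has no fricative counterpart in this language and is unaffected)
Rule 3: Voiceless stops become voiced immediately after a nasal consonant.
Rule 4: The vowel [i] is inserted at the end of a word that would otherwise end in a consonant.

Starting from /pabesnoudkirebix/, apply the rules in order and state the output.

Rule 1 (stop-cluster e-epenthesis): /d/ and /k/ form a stop–stop cluster, so [e] is inserted between them. /pabesnoudkirebix/ → pabesnoudekirebix.
Rule 2 (intervocalic spirantization): /b/ is a stop between vowels /a/ and /e/, so it spirantizes to the fricative [v]. /d/ is a stop between vowels /u/ and /e/, so it spirantizes to the fricative [z]. /k/ is a stop between vowels /e/ and /i/, so it spirantizes to the fricative [x]. /b/ is a stop between vowels /e/ and /i/, so it spirantizes to the fricative [v]. /pabesnoudekirebix/ → pavesnouzexirevix.
Rule 3 (post-nasal voicing): no segment meets the environment; /pavesnouzexirevix/ is unchanged.
Rule 4 (final i-epenthesis): the form ends in the consonant /x/, so [i] is inserted word-finally. /pavesnouzexirevix/ → pavesnouzexirevixi.

pavesnouzexirevixi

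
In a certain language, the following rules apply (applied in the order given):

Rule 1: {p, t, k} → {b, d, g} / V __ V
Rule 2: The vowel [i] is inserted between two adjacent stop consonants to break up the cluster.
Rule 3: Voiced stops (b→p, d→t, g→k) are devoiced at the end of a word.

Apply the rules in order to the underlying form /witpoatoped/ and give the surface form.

Rule 1 (intervocalic voicing): /t/ is a voiceless stop between vowels /a/ and /o/, so it voices to [d]. /p/ is a voiceless stop between vowels /o/ and /e/, so it voices to [b]. /witpoatoped/ → witpoadobed.
Rule 2 (stop-cluster i-epenthesis): /t/ and /p/ form a stop–stop cluster, so [i] is inserted between them. /witpoadobed/ → witipoadobed.
Rule 3 (final devoicing): /d/ is a voiced stop in word-final position, so it devoices to [t]. /witipoadobed/ → witipoadobet.

witipoadobet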